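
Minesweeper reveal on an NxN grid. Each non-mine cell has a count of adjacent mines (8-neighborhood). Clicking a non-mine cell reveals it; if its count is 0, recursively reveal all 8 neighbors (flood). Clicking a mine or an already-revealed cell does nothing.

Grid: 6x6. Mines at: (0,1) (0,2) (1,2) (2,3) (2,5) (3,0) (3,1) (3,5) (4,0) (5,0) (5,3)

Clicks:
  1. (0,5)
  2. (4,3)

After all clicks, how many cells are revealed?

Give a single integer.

Answer: 7

Derivation:
Click 1 (0,5) count=0: revealed 6 new [(0,3) (0,4) (0,5) (1,3) (1,4) (1,5)] -> total=6
Click 2 (4,3) count=1: revealed 1 new [(4,3)] -> total=7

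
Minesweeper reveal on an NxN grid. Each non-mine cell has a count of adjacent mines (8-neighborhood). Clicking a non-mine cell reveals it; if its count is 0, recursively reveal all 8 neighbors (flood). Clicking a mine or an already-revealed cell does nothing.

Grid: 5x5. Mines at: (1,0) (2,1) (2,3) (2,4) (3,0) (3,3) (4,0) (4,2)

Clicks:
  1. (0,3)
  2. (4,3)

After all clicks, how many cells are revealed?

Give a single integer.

Click 1 (0,3) count=0: revealed 8 new [(0,1) (0,2) (0,3) (0,4) (1,1) (1,2) (1,3) (1,4)] -> total=8
Click 2 (4,3) count=2: revealed 1 new [(4,3)] -> total=9

Answer: 9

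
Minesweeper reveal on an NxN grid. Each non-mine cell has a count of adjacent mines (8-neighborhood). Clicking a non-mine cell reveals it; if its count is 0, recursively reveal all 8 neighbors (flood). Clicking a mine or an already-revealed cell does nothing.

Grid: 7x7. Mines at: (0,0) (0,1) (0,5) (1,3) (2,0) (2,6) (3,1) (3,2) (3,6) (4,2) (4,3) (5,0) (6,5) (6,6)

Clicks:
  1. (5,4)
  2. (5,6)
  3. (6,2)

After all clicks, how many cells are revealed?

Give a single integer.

Answer: 9

Derivation:
Click 1 (5,4) count=2: revealed 1 new [(5,4)] -> total=1
Click 2 (5,6) count=2: revealed 1 new [(5,6)] -> total=2
Click 3 (6,2) count=0: revealed 7 new [(5,1) (5,2) (5,3) (6,1) (6,2) (6,3) (6,4)] -> total=9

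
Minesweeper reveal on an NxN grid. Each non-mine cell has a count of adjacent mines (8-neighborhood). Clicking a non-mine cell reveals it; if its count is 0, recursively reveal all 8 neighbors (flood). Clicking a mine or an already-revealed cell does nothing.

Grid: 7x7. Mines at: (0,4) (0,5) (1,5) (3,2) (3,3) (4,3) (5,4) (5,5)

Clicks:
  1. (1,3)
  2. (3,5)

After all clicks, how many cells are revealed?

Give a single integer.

Answer: 10

Derivation:
Click 1 (1,3) count=1: revealed 1 new [(1,3)] -> total=1
Click 2 (3,5) count=0: revealed 9 new [(2,4) (2,5) (2,6) (3,4) (3,5) (3,6) (4,4) (4,5) (4,6)] -> total=10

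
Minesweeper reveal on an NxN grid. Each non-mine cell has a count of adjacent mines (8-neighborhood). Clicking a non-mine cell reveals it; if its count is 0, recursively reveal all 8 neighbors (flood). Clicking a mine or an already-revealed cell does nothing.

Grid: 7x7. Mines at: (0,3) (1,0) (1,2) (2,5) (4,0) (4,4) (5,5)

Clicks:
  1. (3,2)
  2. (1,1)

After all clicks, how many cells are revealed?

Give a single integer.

Answer: 20

Derivation:
Click 1 (3,2) count=0: revealed 19 new [(2,1) (2,2) (2,3) (3,1) (3,2) (3,3) (4,1) (4,2) (4,3) (5,0) (5,1) (5,2) (5,3) (5,4) (6,0) (6,1) (6,2) (6,3) (6,4)] -> total=19
Click 2 (1,1) count=2: revealed 1 new [(1,1)] -> total=20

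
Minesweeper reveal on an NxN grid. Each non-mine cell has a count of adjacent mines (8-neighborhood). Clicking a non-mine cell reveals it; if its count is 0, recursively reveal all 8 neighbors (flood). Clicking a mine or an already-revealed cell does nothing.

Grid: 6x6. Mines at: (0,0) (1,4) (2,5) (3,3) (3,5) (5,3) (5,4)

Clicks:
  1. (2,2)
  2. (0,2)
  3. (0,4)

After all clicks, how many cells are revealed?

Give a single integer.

Click 1 (2,2) count=1: revealed 1 new [(2,2)] -> total=1
Click 2 (0,2) count=0: revealed 19 new [(0,1) (0,2) (0,3) (1,0) (1,1) (1,2) (1,3) (2,0) (2,1) (2,3) (3,0) (3,1) (3,2) (4,0) (4,1) (4,2) (5,0) (5,1) (5,2)] -> total=20
Click 3 (0,4) count=1: revealed 1 new [(0,4)] -> total=21

Answer: 21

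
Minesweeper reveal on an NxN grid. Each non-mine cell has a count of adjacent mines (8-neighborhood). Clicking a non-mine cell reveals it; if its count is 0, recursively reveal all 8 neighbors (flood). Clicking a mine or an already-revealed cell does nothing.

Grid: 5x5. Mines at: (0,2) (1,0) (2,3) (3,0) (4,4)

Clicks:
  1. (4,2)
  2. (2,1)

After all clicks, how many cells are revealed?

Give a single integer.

Answer: 7

Derivation:
Click 1 (4,2) count=0: revealed 6 new [(3,1) (3,2) (3,3) (4,1) (4,2) (4,3)] -> total=6
Click 2 (2,1) count=2: revealed 1 new [(2,1)] -> total=7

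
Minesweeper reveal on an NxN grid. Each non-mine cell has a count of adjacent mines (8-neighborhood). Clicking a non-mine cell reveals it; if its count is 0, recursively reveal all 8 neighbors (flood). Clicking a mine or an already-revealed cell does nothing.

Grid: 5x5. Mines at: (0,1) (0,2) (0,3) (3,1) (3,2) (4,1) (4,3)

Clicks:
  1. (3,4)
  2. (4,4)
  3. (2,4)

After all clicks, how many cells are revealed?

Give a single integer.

Click 1 (3,4) count=1: revealed 1 new [(3,4)] -> total=1
Click 2 (4,4) count=1: revealed 1 new [(4,4)] -> total=2
Click 3 (2,4) count=0: revealed 5 new [(1,3) (1,4) (2,3) (2,4) (3,3)] -> total=7

Answer: 7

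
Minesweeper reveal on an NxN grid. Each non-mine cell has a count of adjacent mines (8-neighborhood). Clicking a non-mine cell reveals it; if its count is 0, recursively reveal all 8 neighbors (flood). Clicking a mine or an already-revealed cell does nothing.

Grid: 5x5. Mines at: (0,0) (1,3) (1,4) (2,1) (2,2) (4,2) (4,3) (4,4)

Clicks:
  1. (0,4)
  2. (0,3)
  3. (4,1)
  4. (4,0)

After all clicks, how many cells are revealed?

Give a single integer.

Click 1 (0,4) count=2: revealed 1 new [(0,4)] -> total=1
Click 2 (0,3) count=2: revealed 1 new [(0,3)] -> total=2
Click 3 (4,1) count=1: revealed 1 new [(4,1)] -> total=3
Click 4 (4,0) count=0: revealed 3 new [(3,0) (3,1) (4,0)] -> total=6

Answer: 6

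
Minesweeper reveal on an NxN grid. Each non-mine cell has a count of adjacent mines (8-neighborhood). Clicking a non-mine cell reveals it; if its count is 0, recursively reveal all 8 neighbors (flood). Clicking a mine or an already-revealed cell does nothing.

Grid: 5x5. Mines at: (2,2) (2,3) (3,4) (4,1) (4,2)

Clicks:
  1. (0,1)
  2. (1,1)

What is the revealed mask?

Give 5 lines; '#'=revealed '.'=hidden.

Answer: #####
#####
##...
##...
.....

Derivation:
Click 1 (0,1) count=0: revealed 14 new [(0,0) (0,1) (0,2) (0,3) (0,4) (1,0) (1,1) (1,2) (1,3) (1,4) (2,0) (2,1) (3,0) (3,1)] -> total=14
Click 2 (1,1) count=1: revealed 0 new [(none)] -> total=14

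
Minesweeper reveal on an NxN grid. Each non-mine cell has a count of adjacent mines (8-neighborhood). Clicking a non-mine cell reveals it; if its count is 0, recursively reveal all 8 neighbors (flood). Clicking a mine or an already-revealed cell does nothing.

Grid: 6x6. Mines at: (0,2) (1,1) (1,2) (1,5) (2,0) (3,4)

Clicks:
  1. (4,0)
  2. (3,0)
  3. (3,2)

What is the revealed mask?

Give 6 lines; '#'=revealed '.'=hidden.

Click 1 (4,0) count=0: revealed 19 new [(2,1) (2,2) (2,3) (3,0) (3,1) (3,2) (3,3) (4,0) (4,1) (4,2) (4,3) (4,4) (4,5) (5,0) (5,1) (5,2) (5,3) (5,4) (5,5)] -> total=19
Click 2 (3,0) count=1: revealed 0 new [(none)] -> total=19
Click 3 (3,2) count=0: revealed 0 new [(none)] -> total=19

Answer: ......
......
.###..
####..
######
######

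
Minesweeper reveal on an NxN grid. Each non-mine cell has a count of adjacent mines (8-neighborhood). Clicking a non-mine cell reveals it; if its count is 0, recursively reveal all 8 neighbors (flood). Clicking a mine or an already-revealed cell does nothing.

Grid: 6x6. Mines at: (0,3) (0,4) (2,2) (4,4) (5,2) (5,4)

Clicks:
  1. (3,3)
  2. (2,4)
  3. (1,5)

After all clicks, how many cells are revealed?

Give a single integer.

Click 1 (3,3) count=2: revealed 1 new [(3,3)] -> total=1
Click 2 (2,4) count=0: revealed 8 new [(1,3) (1,4) (1,5) (2,3) (2,4) (2,5) (3,4) (3,5)] -> total=9
Click 3 (1,5) count=1: revealed 0 new [(none)] -> total=9

Answer: 9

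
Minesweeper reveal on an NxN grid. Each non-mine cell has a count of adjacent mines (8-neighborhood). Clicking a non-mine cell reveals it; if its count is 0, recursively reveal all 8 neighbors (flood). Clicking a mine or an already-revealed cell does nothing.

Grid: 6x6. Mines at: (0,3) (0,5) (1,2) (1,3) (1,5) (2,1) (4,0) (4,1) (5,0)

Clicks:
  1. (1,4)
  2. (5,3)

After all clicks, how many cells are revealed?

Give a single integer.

Click 1 (1,4) count=4: revealed 1 new [(1,4)] -> total=1
Click 2 (5,3) count=0: revealed 16 new [(2,2) (2,3) (2,4) (2,5) (3,2) (3,3) (3,4) (3,5) (4,2) (4,3) (4,4) (4,5) (5,2) (5,3) (5,4) (5,5)] -> total=17

Answer: 17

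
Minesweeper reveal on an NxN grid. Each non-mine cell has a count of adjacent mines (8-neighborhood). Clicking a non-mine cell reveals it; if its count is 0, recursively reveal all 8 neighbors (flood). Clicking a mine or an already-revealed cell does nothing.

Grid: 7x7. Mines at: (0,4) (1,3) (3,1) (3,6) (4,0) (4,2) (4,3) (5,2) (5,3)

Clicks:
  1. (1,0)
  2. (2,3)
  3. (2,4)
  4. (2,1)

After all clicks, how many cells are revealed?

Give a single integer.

Click 1 (1,0) count=0: revealed 9 new [(0,0) (0,1) (0,2) (1,0) (1,1) (1,2) (2,0) (2,1) (2,2)] -> total=9
Click 2 (2,3) count=1: revealed 1 new [(2,3)] -> total=10
Click 3 (2,4) count=1: revealed 1 new [(2,4)] -> total=11
Click 4 (2,1) count=1: revealed 0 new [(none)] -> total=11

Answer: 11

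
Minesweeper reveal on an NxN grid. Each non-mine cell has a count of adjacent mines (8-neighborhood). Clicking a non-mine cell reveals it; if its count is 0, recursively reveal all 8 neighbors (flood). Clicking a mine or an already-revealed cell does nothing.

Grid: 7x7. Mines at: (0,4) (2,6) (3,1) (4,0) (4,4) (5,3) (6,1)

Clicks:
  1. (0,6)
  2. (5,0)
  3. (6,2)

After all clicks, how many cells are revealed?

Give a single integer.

Answer: 6

Derivation:
Click 1 (0,6) count=0: revealed 4 new [(0,5) (0,6) (1,5) (1,6)] -> total=4
Click 2 (5,0) count=2: revealed 1 new [(5,0)] -> total=5
Click 3 (6,2) count=2: revealed 1 new [(6,2)] -> total=6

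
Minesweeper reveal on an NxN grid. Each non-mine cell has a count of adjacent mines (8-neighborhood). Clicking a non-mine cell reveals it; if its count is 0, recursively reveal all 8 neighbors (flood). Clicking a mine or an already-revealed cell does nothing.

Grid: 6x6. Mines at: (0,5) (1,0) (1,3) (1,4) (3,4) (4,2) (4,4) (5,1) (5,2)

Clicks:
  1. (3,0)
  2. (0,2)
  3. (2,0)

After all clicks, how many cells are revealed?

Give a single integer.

Click 1 (3,0) count=0: revealed 6 new [(2,0) (2,1) (3,0) (3,1) (4,0) (4,1)] -> total=6
Click 2 (0,2) count=1: revealed 1 new [(0,2)] -> total=7
Click 3 (2,0) count=1: revealed 0 new [(none)] -> total=7

Answer: 7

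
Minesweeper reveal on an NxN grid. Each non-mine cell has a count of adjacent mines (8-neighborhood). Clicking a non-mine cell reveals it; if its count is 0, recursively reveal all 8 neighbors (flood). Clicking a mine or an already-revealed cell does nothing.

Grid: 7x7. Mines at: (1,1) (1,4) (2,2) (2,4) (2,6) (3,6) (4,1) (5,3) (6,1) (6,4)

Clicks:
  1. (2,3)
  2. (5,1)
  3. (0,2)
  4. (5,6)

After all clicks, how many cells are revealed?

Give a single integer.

Answer: 9

Derivation:
Click 1 (2,3) count=3: revealed 1 new [(2,3)] -> total=1
Click 2 (5,1) count=2: revealed 1 new [(5,1)] -> total=2
Click 3 (0,2) count=1: revealed 1 new [(0,2)] -> total=3
Click 4 (5,6) count=0: revealed 6 new [(4,5) (4,6) (5,5) (5,6) (6,5) (6,6)] -> total=9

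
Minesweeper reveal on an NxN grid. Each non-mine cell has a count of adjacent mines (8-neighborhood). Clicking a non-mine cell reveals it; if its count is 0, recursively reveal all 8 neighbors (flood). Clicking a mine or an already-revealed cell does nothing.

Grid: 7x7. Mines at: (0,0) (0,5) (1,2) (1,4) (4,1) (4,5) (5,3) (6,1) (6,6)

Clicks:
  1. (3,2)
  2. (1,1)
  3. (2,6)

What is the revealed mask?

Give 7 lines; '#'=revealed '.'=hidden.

Answer: .......
.#...##
.....##
..#..##
.......
.......
.......

Derivation:
Click 1 (3,2) count=1: revealed 1 new [(3,2)] -> total=1
Click 2 (1,1) count=2: revealed 1 new [(1,1)] -> total=2
Click 3 (2,6) count=0: revealed 6 new [(1,5) (1,6) (2,5) (2,6) (3,5) (3,6)] -> total=8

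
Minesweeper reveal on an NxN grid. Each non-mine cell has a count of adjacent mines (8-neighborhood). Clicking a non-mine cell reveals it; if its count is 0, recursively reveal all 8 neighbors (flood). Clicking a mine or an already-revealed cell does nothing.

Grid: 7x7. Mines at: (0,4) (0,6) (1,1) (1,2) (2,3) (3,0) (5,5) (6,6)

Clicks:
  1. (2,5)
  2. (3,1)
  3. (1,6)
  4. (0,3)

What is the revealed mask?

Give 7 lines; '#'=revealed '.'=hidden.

Answer: ...#...
....###
....###
.#..###
....###
.......
.......

Derivation:
Click 1 (2,5) count=0: revealed 12 new [(1,4) (1,5) (1,6) (2,4) (2,5) (2,6) (3,4) (3,5) (3,6) (4,4) (4,5) (4,6)] -> total=12
Click 2 (3,1) count=1: revealed 1 new [(3,1)] -> total=13
Click 3 (1,6) count=1: revealed 0 new [(none)] -> total=13
Click 4 (0,3) count=2: revealed 1 new [(0,3)] -> total=14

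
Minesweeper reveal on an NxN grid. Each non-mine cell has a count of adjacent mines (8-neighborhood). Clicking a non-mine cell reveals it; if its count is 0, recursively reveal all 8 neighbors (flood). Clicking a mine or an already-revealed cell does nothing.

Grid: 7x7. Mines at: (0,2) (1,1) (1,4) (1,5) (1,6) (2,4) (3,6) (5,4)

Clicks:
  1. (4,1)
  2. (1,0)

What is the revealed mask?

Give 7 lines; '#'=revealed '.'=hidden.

Click 1 (4,1) count=0: revealed 20 new [(2,0) (2,1) (2,2) (2,3) (3,0) (3,1) (3,2) (3,3) (4,0) (4,1) (4,2) (4,3) (5,0) (5,1) (5,2) (5,3) (6,0) (6,1) (6,2) (6,3)] -> total=20
Click 2 (1,0) count=1: revealed 1 new [(1,0)] -> total=21

Answer: .......
#......
####...
####...
####...
####...
####...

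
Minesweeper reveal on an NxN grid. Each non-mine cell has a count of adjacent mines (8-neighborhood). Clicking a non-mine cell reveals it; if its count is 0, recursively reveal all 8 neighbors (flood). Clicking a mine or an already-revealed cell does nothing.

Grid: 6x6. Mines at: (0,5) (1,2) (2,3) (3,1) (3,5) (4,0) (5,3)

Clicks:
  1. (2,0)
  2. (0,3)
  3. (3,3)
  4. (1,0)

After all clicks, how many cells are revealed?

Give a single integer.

Answer: 8

Derivation:
Click 1 (2,0) count=1: revealed 1 new [(2,0)] -> total=1
Click 2 (0,3) count=1: revealed 1 new [(0,3)] -> total=2
Click 3 (3,3) count=1: revealed 1 new [(3,3)] -> total=3
Click 4 (1,0) count=0: revealed 5 new [(0,0) (0,1) (1,0) (1,1) (2,1)] -> total=8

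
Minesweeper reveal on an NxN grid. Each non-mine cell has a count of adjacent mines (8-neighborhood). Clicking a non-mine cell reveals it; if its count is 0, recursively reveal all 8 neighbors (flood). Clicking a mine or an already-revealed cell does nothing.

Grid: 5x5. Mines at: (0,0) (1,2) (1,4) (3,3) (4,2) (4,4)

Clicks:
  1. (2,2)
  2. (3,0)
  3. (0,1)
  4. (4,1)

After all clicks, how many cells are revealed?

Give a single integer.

Answer: 10

Derivation:
Click 1 (2,2) count=2: revealed 1 new [(2,2)] -> total=1
Click 2 (3,0) count=0: revealed 8 new [(1,0) (1,1) (2,0) (2,1) (3,0) (3,1) (4,0) (4,1)] -> total=9
Click 3 (0,1) count=2: revealed 1 new [(0,1)] -> total=10
Click 4 (4,1) count=1: revealed 0 new [(none)] -> total=10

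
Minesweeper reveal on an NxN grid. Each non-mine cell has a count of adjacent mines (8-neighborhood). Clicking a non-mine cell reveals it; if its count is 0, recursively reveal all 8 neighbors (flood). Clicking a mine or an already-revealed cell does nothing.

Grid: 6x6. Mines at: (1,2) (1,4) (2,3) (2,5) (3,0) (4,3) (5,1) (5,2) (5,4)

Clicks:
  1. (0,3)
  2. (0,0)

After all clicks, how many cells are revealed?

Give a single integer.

Answer: 7

Derivation:
Click 1 (0,3) count=2: revealed 1 new [(0,3)] -> total=1
Click 2 (0,0) count=0: revealed 6 new [(0,0) (0,1) (1,0) (1,1) (2,0) (2,1)] -> total=7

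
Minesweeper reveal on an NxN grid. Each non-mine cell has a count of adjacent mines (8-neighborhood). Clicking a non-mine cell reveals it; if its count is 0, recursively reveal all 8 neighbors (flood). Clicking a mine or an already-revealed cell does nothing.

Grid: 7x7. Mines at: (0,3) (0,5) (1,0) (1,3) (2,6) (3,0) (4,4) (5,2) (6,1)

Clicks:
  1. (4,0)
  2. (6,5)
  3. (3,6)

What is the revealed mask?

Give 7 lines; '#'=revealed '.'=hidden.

Answer: .......
.......
.......
.....##
#....##
...####
...####

Derivation:
Click 1 (4,0) count=1: revealed 1 new [(4,0)] -> total=1
Click 2 (6,5) count=0: revealed 12 new [(3,5) (3,6) (4,5) (4,6) (5,3) (5,4) (5,5) (5,6) (6,3) (6,4) (6,5) (6,6)] -> total=13
Click 3 (3,6) count=1: revealed 0 new [(none)] -> total=13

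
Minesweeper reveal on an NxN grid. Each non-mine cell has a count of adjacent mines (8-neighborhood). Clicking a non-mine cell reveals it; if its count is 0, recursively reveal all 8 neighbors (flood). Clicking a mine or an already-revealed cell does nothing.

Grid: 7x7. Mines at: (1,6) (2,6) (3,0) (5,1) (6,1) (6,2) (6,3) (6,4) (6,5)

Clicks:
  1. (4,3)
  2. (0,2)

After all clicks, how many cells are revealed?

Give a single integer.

Answer: 35

Derivation:
Click 1 (4,3) count=0: revealed 35 new [(0,0) (0,1) (0,2) (0,3) (0,4) (0,5) (1,0) (1,1) (1,2) (1,3) (1,4) (1,5) (2,0) (2,1) (2,2) (2,3) (2,4) (2,5) (3,1) (3,2) (3,3) (3,4) (3,5) (3,6) (4,1) (4,2) (4,3) (4,4) (4,5) (4,6) (5,2) (5,3) (5,4) (5,5) (5,6)] -> total=35
Click 2 (0,2) count=0: revealed 0 new [(none)] -> total=35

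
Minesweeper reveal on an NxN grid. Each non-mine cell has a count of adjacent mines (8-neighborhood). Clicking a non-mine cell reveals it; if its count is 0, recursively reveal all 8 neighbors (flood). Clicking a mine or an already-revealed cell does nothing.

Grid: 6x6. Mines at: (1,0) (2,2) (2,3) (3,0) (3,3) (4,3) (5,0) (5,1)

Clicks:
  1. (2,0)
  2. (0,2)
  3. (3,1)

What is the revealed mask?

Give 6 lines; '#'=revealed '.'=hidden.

Answer: .#####
.#####
#...##
.#..##
....##
....##

Derivation:
Click 1 (2,0) count=2: revealed 1 new [(2,0)] -> total=1
Click 2 (0,2) count=0: revealed 18 new [(0,1) (0,2) (0,3) (0,4) (0,5) (1,1) (1,2) (1,3) (1,4) (1,5) (2,4) (2,5) (3,4) (3,5) (4,4) (4,5) (5,4) (5,5)] -> total=19
Click 3 (3,1) count=2: revealed 1 new [(3,1)] -> total=20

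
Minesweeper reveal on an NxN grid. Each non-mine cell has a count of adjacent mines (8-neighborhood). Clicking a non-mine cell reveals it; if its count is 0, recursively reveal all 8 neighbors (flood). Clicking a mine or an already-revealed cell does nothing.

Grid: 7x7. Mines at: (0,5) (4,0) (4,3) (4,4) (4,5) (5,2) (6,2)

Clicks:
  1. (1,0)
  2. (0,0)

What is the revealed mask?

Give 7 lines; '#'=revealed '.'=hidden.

Click 1 (1,0) count=0: revealed 26 new [(0,0) (0,1) (0,2) (0,3) (0,4) (1,0) (1,1) (1,2) (1,3) (1,4) (1,5) (1,6) (2,0) (2,1) (2,2) (2,3) (2,4) (2,5) (2,6) (3,0) (3,1) (3,2) (3,3) (3,4) (3,5) (3,6)] -> total=26
Click 2 (0,0) count=0: revealed 0 new [(none)] -> total=26

Answer: #####..
#######
#######
#######
.......
.......
.......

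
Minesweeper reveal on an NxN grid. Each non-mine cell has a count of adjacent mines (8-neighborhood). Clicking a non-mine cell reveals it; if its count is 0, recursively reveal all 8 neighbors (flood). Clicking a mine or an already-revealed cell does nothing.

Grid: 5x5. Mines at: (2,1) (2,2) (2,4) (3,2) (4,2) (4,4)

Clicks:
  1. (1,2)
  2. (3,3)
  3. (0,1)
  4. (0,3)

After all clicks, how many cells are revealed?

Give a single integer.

Answer: 11

Derivation:
Click 1 (1,2) count=2: revealed 1 new [(1,2)] -> total=1
Click 2 (3,3) count=5: revealed 1 new [(3,3)] -> total=2
Click 3 (0,1) count=0: revealed 9 new [(0,0) (0,1) (0,2) (0,3) (0,4) (1,0) (1,1) (1,3) (1,4)] -> total=11
Click 4 (0,3) count=0: revealed 0 new [(none)] -> total=11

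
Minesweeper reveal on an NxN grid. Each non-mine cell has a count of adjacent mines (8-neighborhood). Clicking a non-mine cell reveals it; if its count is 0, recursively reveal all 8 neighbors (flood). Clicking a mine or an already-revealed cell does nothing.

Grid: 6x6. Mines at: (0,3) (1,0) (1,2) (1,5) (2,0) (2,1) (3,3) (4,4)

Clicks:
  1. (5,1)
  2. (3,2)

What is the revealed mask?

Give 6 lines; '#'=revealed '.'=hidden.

Answer: ......
......
......
###...
####..
####..

Derivation:
Click 1 (5,1) count=0: revealed 11 new [(3,0) (3,1) (3,2) (4,0) (4,1) (4,2) (4,3) (5,0) (5,1) (5,2) (5,3)] -> total=11
Click 2 (3,2) count=2: revealed 0 new [(none)] -> total=11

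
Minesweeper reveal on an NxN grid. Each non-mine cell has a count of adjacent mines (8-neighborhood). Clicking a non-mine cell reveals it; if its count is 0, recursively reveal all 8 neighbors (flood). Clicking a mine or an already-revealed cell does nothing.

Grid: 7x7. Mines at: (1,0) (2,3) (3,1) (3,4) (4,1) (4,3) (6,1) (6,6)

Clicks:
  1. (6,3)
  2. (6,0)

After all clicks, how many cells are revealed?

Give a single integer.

Answer: 9

Derivation:
Click 1 (6,3) count=0: revealed 8 new [(5,2) (5,3) (5,4) (5,5) (6,2) (6,3) (6,4) (6,5)] -> total=8
Click 2 (6,0) count=1: revealed 1 new [(6,0)] -> total=9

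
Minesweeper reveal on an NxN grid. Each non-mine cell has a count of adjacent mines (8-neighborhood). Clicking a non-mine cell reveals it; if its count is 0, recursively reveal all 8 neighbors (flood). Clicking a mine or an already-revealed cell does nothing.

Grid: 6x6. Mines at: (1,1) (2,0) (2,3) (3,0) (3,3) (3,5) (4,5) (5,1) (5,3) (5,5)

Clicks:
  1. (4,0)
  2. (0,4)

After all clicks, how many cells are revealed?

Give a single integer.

Answer: 11

Derivation:
Click 1 (4,0) count=2: revealed 1 new [(4,0)] -> total=1
Click 2 (0,4) count=0: revealed 10 new [(0,2) (0,3) (0,4) (0,5) (1,2) (1,3) (1,4) (1,5) (2,4) (2,5)] -> total=11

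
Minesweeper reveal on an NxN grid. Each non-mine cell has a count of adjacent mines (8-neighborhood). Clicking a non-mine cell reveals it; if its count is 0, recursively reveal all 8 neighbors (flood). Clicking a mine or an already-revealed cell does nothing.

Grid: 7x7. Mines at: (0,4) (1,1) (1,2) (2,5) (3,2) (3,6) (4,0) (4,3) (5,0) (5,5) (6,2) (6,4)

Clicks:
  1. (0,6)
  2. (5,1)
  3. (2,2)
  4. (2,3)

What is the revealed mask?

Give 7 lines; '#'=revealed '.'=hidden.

Answer: .....##
.....##
..##...
.......
.......
.#.....
.......

Derivation:
Click 1 (0,6) count=0: revealed 4 new [(0,5) (0,6) (1,5) (1,6)] -> total=4
Click 2 (5,1) count=3: revealed 1 new [(5,1)] -> total=5
Click 3 (2,2) count=3: revealed 1 new [(2,2)] -> total=6
Click 4 (2,3) count=2: revealed 1 new [(2,3)] -> total=7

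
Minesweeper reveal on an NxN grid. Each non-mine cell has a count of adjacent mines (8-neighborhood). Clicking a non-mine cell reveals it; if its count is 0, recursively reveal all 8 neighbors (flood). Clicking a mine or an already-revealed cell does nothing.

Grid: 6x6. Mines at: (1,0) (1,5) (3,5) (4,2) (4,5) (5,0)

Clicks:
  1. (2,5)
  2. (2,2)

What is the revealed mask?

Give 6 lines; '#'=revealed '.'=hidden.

Answer: .####.
.####.
.#####
.####.
......
......

Derivation:
Click 1 (2,5) count=2: revealed 1 new [(2,5)] -> total=1
Click 2 (2,2) count=0: revealed 16 new [(0,1) (0,2) (0,3) (0,4) (1,1) (1,2) (1,3) (1,4) (2,1) (2,2) (2,3) (2,4) (3,1) (3,2) (3,3) (3,4)] -> total=17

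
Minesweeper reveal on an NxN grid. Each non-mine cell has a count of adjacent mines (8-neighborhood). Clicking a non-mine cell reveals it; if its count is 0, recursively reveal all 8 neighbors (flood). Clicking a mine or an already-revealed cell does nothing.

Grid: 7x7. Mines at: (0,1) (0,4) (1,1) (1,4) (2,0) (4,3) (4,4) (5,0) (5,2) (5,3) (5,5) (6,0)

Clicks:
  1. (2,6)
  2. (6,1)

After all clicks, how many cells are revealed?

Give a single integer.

Click 1 (2,6) count=0: revealed 10 new [(0,5) (0,6) (1,5) (1,6) (2,5) (2,6) (3,5) (3,6) (4,5) (4,6)] -> total=10
Click 2 (6,1) count=3: revealed 1 new [(6,1)] -> total=11

Answer: 11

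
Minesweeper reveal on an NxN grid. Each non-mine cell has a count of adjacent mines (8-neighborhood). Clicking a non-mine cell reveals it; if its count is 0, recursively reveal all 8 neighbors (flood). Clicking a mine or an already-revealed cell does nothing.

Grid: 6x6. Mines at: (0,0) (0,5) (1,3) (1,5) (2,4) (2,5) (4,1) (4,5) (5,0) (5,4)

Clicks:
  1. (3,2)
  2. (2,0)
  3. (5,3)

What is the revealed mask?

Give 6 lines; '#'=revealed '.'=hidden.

Click 1 (3,2) count=1: revealed 1 new [(3,2)] -> total=1
Click 2 (2,0) count=0: revealed 8 new [(1,0) (1,1) (1,2) (2,0) (2,1) (2,2) (3,0) (3,1)] -> total=9
Click 3 (5,3) count=1: revealed 1 new [(5,3)] -> total=10

Answer: ......
###...
###...
###...
......
...#..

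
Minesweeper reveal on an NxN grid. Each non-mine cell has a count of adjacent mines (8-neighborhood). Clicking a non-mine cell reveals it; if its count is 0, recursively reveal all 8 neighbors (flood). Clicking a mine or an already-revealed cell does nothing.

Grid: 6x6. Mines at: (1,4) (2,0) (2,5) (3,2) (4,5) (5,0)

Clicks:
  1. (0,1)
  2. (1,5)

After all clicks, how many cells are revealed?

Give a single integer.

Answer: 12

Derivation:
Click 1 (0,1) count=0: revealed 11 new [(0,0) (0,1) (0,2) (0,3) (1,0) (1,1) (1,2) (1,3) (2,1) (2,2) (2,3)] -> total=11
Click 2 (1,5) count=2: revealed 1 new [(1,5)] -> total=12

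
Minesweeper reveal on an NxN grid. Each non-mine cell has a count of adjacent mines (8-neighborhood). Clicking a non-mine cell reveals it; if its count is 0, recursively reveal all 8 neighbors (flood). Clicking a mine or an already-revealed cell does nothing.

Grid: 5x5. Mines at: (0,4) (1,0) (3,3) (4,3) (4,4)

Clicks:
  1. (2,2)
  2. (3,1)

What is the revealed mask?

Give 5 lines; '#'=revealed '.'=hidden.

Click 1 (2,2) count=1: revealed 1 new [(2,2)] -> total=1
Click 2 (3,1) count=0: revealed 8 new [(2,0) (2,1) (3,0) (3,1) (3,2) (4,0) (4,1) (4,2)] -> total=9

Answer: .....
.....
###..
###..
###..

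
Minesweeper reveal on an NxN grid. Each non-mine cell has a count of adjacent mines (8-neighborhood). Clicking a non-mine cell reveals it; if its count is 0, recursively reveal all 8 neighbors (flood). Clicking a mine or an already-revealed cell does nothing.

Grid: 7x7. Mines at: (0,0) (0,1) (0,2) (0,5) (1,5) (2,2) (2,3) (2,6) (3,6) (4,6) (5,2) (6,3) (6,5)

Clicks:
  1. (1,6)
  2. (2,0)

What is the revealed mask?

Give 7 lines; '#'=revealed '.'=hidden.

Answer: .......
##....#
##.....
##.....
##.....
##.....
##.....

Derivation:
Click 1 (1,6) count=3: revealed 1 new [(1,6)] -> total=1
Click 2 (2,0) count=0: revealed 12 new [(1,0) (1,1) (2,0) (2,1) (3,0) (3,1) (4,0) (4,1) (5,0) (5,1) (6,0) (6,1)] -> total=13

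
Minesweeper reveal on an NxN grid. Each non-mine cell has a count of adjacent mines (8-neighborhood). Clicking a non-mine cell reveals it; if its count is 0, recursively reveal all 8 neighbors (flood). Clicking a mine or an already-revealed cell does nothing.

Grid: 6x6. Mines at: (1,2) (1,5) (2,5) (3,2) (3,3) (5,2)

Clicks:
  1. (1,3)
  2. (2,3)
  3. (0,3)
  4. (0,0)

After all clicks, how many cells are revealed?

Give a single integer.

Answer: 15

Derivation:
Click 1 (1,3) count=1: revealed 1 new [(1,3)] -> total=1
Click 2 (2,3) count=3: revealed 1 new [(2,3)] -> total=2
Click 3 (0,3) count=1: revealed 1 new [(0,3)] -> total=3
Click 4 (0,0) count=0: revealed 12 new [(0,0) (0,1) (1,0) (1,1) (2,0) (2,1) (3,0) (3,1) (4,0) (4,1) (5,0) (5,1)] -> total=15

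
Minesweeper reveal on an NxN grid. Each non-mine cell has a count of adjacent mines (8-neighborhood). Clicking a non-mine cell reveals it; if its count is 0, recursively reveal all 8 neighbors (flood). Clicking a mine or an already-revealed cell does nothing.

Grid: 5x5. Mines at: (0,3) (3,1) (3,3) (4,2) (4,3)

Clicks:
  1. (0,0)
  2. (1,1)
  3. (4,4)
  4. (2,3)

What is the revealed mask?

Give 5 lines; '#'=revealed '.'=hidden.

Answer: ###..
###..
####.
.....
....#

Derivation:
Click 1 (0,0) count=0: revealed 9 new [(0,0) (0,1) (0,2) (1,0) (1,1) (1,2) (2,0) (2,1) (2,2)] -> total=9
Click 2 (1,1) count=0: revealed 0 new [(none)] -> total=9
Click 3 (4,4) count=2: revealed 1 new [(4,4)] -> total=10
Click 4 (2,3) count=1: revealed 1 new [(2,3)] -> total=11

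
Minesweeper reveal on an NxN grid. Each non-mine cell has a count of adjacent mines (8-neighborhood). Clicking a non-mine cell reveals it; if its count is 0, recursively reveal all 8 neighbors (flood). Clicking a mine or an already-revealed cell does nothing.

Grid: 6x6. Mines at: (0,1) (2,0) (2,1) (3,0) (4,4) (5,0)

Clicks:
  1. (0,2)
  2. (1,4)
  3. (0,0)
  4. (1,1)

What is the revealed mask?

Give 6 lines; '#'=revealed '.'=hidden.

Click 1 (0,2) count=1: revealed 1 new [(0,2)] -> total=1
Click 2 (1,4) count=0: revealed 15 new [(0,3) (0,4) (0,5) (1,2) (1,3) (1,4) (1,5) (2,2) (2,3) (2,4) (2,5) (3,2) (3,3) (3,4) (3,5)] -> total=16
Click 3 (0,0) count=1: revealed 1 new [(0,0)] -> total=17
Click 4 (1,1) count=3: revealed 1 new [(1,1)] -> total=18

Answer: #.####
.#####
..####
..####
......
......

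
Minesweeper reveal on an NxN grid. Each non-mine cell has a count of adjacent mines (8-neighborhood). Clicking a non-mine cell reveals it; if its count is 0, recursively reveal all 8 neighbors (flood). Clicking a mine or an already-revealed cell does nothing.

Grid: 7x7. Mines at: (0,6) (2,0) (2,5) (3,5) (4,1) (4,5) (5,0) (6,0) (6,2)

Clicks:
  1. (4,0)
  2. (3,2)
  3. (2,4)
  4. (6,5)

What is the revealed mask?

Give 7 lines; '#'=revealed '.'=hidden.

Answer: .......
.......
....#..
..#....
#......
...####
...####

Derivation:
Click 1 (4,0) count=2: revealed 1 new [(4,0)] -> total=1
Click 2 (3,2) count=1: revealed 1 new [(3,2)] -> total=2
Click 3 (2,4) count=2: revealed 1 new [(2,4)] -> total=3
Click 4 (6,5) count=0: revealed 8 new [(5,3) (5,4) (5,5) (5,6) (6,3) (6,4) (6,5) (6,6)] -> total=11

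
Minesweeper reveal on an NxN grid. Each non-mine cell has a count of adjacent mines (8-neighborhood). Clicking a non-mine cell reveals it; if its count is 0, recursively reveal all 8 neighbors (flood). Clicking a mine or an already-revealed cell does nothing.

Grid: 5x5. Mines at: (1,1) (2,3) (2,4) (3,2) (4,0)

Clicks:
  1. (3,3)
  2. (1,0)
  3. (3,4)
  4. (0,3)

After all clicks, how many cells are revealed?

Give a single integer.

Answer: 9

Derivation:
Click 1 (3,3) count=3: revealed 1 new [(3,3)] -> total=1
Click 2 (1,0) count=1: revealed 1 new [(1,0)] -> total=2
Click 3 (3,4) count=2: revealed 1 new [(3,4)] -> total=3
Click 4 (0,3) count=0: revealed 6 new [(0,2) (0,3) (0,4) (1,2) (1,3) (1,4)] -> total=9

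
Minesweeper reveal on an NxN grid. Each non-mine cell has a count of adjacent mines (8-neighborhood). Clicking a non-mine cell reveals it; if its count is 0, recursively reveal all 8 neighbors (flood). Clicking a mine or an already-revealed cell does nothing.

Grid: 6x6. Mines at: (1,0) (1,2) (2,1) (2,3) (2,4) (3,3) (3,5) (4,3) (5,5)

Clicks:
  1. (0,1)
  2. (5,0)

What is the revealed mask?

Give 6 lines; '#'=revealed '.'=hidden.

Click 1 (0,1) count=2: revealed 1 new [(0,1)] -> total=1
Click 2 (5,0) count=0: revealed 9 new [(3,0) (3,1) (3,2) (4,0) (4,1) (4,2) (5,0) (5,1) (5,2)] -> total=10

Answer: .#....
......
......
###...
###...
###...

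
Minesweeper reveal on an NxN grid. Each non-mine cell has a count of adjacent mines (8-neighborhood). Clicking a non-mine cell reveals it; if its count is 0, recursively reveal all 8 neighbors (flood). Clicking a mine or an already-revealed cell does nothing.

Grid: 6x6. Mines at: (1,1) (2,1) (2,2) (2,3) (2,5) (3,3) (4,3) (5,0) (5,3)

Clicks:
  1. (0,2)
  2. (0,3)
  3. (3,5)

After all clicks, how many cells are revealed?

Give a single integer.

Answer: 9

Derivation:
Click 1 (0,2) count=1: revealed 1 new [(0,2)] -> total=1
Click 2 (0,3) count=0: revealed 7 new [(0,3) (0,4) (0,5) (1,2) (1,3) (1,4) (1,5)] -> total=8
Click 3 (3,5) count=1: revealed 1 new [(3,5)] -> total=9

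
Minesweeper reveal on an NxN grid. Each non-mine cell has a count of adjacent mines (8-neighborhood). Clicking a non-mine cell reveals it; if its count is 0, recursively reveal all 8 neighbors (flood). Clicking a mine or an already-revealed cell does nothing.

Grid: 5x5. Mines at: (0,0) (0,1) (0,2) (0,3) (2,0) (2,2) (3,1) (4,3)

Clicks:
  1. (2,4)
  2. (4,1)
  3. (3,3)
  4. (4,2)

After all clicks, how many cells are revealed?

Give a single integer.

Answer: 8

Derivation:
Click 1 (2,4) count=0: revealed 6 new [(1,3) (1,4) (2,3) (2,4) (3,3) (3,4)] -> total=6
Click 2 (4,1) count=1: revealed 1 new [(4,1)] -> total=7
Click 3 (3,3) count=2: revealed 0 new [(none)] -> total=7
Click 4 (4,2) count=2: revealed 1 new [(4,2)] -> total=8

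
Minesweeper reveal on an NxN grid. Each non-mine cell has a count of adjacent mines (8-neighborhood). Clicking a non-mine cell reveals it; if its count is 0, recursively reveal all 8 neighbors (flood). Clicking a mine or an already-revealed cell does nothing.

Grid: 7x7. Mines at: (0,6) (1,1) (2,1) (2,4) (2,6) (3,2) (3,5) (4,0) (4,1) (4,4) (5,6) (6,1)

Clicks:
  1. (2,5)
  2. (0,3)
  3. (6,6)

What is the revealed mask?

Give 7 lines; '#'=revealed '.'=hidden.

Answer: ..####.
..####.
.....#.
.......
.......
.......
......#

Derivation:
Click 1 (2,5) count=3: revealed 1 new [(2,5)] -> total=1
Click 2 (0,3) count=0: revealed 8 new [(0,2) (0,3) (0,4) (0,5) (1,2) (1,3) (1,4) (1,5)] -> total=9
Click 3 (6,6) count=1: revealed 1 new [(6,6)] -> total=10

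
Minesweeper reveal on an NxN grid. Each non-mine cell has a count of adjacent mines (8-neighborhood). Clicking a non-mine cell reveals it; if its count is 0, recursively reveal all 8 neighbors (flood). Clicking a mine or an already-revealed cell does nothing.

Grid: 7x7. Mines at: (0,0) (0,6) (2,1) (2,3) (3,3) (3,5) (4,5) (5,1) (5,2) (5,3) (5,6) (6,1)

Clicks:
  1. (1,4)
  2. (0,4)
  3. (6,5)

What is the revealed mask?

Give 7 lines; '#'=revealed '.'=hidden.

Click 1 (1,4) count=1: revealed 1 new [(1,4)] -> total=1
Click 2 (0,4) count=0: revealed 9 new [(0,1) (0,2) (0,3) (0,4) (0,5) (1,1) (1,2) (1,3) (1,5)] -> total=10
Click 3 (6,5) count=1: revealed 1 new [(6,5)] -> total=11

Answer: .#####.
.#####.
.......
.......
.......
.......
.....#.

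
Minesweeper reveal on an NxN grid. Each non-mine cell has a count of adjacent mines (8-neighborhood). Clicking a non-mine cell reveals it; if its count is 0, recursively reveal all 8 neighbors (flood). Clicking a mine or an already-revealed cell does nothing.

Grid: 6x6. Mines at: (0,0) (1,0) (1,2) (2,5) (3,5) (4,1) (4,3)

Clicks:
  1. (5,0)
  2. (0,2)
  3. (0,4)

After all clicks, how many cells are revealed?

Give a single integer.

Answer: 8

Derivation:
Click 1 (5,0) count=1: revealed 1 new [(5,0)] -> total=1
Click 2 (0,2) count=1: revealed 1 new [(0,2)] -> total=2
Click 3 (0,4) count=0: revealed 6 new [(0,3) (0,4) (0,5) (1,3) (1,4) (1,5)] -> total=8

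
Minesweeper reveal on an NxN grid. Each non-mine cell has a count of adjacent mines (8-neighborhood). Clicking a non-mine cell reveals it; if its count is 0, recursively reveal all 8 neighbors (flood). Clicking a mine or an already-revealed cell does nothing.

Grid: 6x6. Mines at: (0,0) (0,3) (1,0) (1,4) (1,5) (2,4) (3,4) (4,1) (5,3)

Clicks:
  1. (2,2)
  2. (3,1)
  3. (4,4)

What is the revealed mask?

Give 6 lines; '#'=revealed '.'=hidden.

Answer: ......
.###..
.###..
.###..
....#.
......

Derivation:
Click 1 (2,2) count=0: revealed 9 new [(1,1) (1,2) (1,3) (2,1) (2,2) (2,3) (3,1) (3,2) (3,3)] -> total=9
Click 2 (3,1) count=1: revealed 0 new [(none)] -> total=9
Click 3 (4,4) count=2: revealed 1 new [(4,4)] -> total=10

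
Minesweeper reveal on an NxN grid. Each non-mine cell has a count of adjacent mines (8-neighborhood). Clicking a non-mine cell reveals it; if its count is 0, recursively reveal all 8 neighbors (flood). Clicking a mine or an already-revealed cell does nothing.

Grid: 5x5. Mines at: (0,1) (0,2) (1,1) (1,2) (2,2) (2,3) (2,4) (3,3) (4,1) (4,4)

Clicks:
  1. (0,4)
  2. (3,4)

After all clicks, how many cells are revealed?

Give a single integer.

Answer: 5

Derivation:
Click 1 (0,4) count=0: revealed 4 new [(0,3) (0,4) (1,3) (1,4)] -> total=4
Click 2 (3,4) count=4: revealed 1 new [(3,4)] -> total=5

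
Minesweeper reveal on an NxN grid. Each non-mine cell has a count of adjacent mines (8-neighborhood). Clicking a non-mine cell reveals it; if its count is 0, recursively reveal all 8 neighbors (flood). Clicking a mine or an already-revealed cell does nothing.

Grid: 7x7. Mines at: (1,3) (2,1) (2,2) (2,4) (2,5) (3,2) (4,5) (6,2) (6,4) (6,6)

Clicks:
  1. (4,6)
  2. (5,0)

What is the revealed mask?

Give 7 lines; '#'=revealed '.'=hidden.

Click 1 (4,6) count=1: revealed 1 new [(4,6)] -> total=1
Click 2 (5,0) count=0: revealed 8 new [(3,0) (3,1) (4,0) (4,1) (5,0) (5,1) (6,0) (6,1)] -> total=9

Answer: .......
.......
.......
##.....
##....#
##.....
##.....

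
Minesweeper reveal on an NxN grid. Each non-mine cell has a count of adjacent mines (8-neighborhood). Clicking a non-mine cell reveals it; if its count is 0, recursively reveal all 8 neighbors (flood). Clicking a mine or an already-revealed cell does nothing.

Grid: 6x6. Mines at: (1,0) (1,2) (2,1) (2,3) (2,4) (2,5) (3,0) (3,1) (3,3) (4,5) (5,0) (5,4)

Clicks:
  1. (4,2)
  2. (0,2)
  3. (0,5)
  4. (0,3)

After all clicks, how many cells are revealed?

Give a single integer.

Click 1 (4,2) count=2: revealed 1 new [(4,2)] -> total=1
Click 2 (0,2) count=1: revealed 1 new [(0,2)] -> total=2
Click 3 (0,5) count=0: revealed 6 new [(0,3) (0,4) (0,5) (1,3) (1,4) (1,5)] -> total=8
Click 4 (0,3) count=1: revealed 0 new [(none)] -> total=8

Answer: 8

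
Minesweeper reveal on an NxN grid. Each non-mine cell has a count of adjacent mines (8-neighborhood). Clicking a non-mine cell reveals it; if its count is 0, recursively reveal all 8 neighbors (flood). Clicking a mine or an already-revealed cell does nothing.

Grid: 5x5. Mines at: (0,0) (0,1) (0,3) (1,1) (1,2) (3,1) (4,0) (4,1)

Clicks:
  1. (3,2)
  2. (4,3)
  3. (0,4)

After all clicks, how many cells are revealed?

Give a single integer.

Click 1 (3,2) count=2: revealed 1 new [(3,2)] -> total=1
Click 2 (4,3) count=0: revealed 10 new [(1,3) (1,4) (2,2) (2,3) (2,4) (3,3) (3,4) (4,2) (4,3) (4,4)] -> total=11
Click 3 (0,4) count=1: revealed 1 new [(0,4)] -> total=12

Answer: 12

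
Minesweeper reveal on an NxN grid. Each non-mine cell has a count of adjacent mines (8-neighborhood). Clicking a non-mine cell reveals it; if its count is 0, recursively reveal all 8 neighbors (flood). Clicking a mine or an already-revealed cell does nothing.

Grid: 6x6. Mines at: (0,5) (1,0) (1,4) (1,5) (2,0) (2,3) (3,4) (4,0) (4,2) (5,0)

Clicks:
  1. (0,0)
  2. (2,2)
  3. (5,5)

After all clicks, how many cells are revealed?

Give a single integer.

Click 1 (0,0) count=1: revealed 1 new [(0,0)] -> total=1
Click 2 (2,2) count=1: revealed 1 new [(2,2)] -> total=2
Click 3 (5,5) count=0: revealed 6 new [(4,3) (4,4) (4,5) (5,3) (5,4) (5,5)] -> total=8

Answer: 8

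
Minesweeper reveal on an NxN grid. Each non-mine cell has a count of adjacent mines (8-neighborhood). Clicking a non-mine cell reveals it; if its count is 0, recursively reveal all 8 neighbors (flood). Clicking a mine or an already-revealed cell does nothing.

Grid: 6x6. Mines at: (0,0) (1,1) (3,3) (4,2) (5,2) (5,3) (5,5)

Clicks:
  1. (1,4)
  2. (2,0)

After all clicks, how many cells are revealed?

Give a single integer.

Answer: 17

Derivation:
Click 1 (1,4) count=0: revealed 16 new [(0,2) (0,3) (0,4) (0,5) (1,2) (1,3) (1,4) (1,5) (2,2) (2,3) (2,4) (2,5) (3,4) (3,5) (4,4) (4,5)] -> total=16
Click 2 (2,0) count=1: revealed 1 new [(2,0)] -> total=17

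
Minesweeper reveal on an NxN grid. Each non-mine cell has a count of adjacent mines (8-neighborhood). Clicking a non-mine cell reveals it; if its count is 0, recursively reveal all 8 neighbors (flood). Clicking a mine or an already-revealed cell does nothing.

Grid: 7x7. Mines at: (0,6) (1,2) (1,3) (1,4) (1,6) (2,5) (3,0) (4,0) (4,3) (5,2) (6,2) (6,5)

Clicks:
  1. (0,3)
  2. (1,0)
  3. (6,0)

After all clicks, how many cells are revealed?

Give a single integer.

Click 1 (0,3) count=3: revealed 1 new [(0,3)] -> total=1
Click 2 (1,0) count=0: revealed 6 new [(0,0) (0,1) (1,0) (1,1) (2,0) (2,1)] -> total=7
Click 3 (6,0) count=0: revealed 4 new [(5,0) (5,1) (6,0) (6,1)] -> total=11

Answer: 11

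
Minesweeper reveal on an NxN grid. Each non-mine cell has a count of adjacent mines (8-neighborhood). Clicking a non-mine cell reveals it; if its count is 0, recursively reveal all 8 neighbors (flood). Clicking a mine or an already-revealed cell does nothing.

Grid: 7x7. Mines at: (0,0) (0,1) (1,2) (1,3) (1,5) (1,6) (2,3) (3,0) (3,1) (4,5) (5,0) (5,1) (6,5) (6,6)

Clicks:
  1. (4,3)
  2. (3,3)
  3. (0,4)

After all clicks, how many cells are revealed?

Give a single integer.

Answer: 13

Derivation:
Click 1 (4,3) count=0: revealed 12 new [(3,2) (3,3) (3,4) (4,2) (4,3) (4,4) (5,2) (5,3) (5,4) (6,2) (6,3) (6,4)] -> total=12
Click 2 (3,3) count=1: revealed 0 new [(none)] -> total=12
Click 3 (0,4) count=2: revealed 1 new [(0,4)] -> total=13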